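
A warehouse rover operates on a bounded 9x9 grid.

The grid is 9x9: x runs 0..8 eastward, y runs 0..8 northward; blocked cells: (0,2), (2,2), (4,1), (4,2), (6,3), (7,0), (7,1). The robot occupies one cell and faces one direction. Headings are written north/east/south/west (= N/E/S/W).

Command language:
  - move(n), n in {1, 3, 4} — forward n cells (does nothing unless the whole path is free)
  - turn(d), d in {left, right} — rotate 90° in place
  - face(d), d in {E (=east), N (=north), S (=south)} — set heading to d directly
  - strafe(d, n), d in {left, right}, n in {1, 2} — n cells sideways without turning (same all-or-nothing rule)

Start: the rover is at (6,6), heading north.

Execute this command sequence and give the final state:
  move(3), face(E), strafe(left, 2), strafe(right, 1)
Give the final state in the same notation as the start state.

initial: at (6,6), heading north
1. move(3) → at (6,6), heading north
2. face(E) → at (6,6), heading east
3. strafe(left, 2) → at (6,8), heading east
4. strafe(right, 1) → at (6,7), heading east

at (6,7), heading east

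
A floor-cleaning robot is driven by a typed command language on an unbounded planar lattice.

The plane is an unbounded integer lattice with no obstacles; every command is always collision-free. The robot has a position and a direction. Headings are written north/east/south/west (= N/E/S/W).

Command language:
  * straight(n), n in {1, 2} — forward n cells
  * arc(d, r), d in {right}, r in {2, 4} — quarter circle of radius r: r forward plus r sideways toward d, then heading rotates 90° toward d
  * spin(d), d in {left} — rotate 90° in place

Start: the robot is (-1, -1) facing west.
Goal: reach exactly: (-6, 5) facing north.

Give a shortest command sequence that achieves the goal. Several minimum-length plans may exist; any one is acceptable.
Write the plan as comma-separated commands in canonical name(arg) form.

initial: (-1, -1) facing west
t=1 straight(1) ⇒ (-2, -1) facing west
t=2 arc(right, 4) ⇒ (-6, 3) facing north
t=3 straight(2) ⇒ (-6, 5) facing north
shorter routes all fall short; 3 is best.

straight(1), arc(right, 4), straight(2)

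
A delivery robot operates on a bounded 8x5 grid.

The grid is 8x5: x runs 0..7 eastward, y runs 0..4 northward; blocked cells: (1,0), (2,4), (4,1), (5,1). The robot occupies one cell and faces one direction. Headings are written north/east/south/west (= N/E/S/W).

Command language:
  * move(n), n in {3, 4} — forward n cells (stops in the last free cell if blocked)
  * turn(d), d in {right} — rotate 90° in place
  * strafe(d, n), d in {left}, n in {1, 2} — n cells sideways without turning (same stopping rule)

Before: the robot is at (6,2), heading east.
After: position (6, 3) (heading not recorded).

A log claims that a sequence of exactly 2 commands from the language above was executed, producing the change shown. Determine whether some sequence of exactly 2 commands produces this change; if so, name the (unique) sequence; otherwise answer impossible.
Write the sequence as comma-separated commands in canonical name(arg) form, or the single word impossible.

key: running turn(right) before strafe(left, 1) would end elsewhere — order is forced
start: at (6,2), heading east
t=1 strafe(left, 1) ⇒ at (6,3), heading east
t=2 turn(right) ⇒ at (6,3), heading south
all 25 alternatives checked — unique.

strafe(left, 1), turn(right)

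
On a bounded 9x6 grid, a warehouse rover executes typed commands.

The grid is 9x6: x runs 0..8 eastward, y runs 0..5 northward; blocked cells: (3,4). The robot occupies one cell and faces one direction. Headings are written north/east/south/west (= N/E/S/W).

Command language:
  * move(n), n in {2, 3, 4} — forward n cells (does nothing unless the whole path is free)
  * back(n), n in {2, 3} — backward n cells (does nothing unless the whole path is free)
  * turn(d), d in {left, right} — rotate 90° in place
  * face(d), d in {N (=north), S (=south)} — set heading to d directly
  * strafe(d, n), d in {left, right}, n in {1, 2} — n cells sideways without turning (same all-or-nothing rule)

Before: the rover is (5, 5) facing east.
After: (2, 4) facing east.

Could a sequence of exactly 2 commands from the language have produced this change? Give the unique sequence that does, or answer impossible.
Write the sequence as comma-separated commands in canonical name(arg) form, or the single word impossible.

key: heading stays E — no command in the sequence turns
start: (5, 5) facing east
[1] after back(3): (2, 5) facing east
[2] after strafe(right, 1): (2, 4) facing east
no other 2-command option fits: unique.

back(3), strafe(right, 1)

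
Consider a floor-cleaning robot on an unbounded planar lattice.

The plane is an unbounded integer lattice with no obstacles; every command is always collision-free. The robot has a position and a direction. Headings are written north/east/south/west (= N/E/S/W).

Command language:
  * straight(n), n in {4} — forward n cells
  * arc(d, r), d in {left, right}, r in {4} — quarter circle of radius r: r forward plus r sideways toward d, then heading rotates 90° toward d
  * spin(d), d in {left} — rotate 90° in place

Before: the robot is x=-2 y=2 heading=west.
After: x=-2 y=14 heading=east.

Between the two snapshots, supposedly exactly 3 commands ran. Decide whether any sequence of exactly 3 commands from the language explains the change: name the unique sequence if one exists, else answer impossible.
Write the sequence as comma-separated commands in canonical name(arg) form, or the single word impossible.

key: cell and facing (now E) both changed — the 3 commands mix motion and turning
begin: x=-2 y=2 heading=west
[1] after arc(right, 4): x=-6 y=6 heading=north
[2] after straight(4): x=-6 y=10 heading=north
[3] after arc(right, 4): x=-2 y=14 heading=east
no other 3-command option fits: unique.

arc(right, 4), straight(4), arc(right, 4)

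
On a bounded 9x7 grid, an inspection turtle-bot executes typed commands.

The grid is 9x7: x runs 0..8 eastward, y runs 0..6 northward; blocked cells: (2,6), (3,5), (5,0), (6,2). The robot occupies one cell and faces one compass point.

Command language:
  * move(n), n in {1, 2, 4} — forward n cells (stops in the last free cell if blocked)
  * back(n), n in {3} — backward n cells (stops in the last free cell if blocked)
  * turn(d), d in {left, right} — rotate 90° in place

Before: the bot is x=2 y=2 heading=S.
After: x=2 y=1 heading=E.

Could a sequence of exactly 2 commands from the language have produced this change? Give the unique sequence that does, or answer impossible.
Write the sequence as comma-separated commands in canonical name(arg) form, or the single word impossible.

move(1), turn(left)

key: cell and facing (now E) both changed — the 2 commands mix motion and turning
from: x=2 y=2 heading=S
step 1 (move(1)): x=2 y=1 heading=S
step 2 (turn(left)): x=2 y=1 heading=E
no rival 2-sequence matches.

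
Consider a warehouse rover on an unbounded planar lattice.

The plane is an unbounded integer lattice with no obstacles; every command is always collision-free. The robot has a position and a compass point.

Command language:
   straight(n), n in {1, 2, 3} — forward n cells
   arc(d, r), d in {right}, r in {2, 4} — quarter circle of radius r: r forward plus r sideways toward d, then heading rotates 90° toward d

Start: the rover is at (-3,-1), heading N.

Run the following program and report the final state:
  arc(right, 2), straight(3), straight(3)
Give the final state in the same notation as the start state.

at (5,1), heading E

start: at (-3,-1), heading N
step 1 (arc(right, 2)): at (-1,1), heading E
step 2 (straight(3)): at (2,1), heading E
step 3 (straight(3)): at (5,1), heading E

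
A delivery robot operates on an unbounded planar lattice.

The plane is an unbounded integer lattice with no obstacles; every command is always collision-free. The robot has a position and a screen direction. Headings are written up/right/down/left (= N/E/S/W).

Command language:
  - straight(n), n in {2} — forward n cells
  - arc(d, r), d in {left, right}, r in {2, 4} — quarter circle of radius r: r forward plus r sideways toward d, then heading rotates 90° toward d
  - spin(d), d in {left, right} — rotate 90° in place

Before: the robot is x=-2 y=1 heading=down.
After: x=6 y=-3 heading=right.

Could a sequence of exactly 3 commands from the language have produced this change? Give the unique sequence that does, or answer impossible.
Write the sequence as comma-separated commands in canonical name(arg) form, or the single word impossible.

key: order matters: swapping arc(left, 4) and straight(2) lands elsewhere
begin: x=-2 y=1 heading=down
[1] after arc(left, 4): x=2 y=-3 heading=right
[2] after straight(2): x=4 y=-3 heading=right
[3] after straight(2): x=6 y=-3 heading=right
no other 3-command option fits: unique.

arc(left, 4), straight(2), straight(2)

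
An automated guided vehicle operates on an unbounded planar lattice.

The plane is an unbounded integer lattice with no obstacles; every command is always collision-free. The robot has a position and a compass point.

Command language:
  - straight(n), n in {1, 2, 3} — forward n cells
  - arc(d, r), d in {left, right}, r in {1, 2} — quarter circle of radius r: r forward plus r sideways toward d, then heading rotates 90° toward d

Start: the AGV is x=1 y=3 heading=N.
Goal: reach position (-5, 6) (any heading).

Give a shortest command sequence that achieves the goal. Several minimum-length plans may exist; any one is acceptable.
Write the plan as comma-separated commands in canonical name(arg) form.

arc(left, 1), straight(3), arc(right, 2)

initial: x=1 y=3 heading=N
1. arc(left, 1) → x=0 y=4 heading=W
2. straight(3) → x=-3 y=4 heading=W
3. arc(right, 2) → x=-5 y=6 heading=N
no 2-step plan works, so 3 is optimal.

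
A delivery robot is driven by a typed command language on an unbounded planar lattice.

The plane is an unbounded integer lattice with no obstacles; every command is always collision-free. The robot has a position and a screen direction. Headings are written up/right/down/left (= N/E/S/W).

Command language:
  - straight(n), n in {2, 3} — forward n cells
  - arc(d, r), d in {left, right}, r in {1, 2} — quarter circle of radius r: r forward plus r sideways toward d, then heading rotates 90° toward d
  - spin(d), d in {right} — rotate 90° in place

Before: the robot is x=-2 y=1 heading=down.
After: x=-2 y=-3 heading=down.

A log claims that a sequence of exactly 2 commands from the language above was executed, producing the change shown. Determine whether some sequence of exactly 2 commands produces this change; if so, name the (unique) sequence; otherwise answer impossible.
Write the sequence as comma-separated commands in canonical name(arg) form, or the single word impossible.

key: still facing S at the end — nothing in the sequence rotates
t0: x=-2 y=1 heading=down
step 1 (straight(2)): x=-2 y=-1 heading=down
step 2 (straight(2)): x=-2 y=-3 heading=down
uniquely the one of 49 2-step routes that fits.

straight(2), straight(2)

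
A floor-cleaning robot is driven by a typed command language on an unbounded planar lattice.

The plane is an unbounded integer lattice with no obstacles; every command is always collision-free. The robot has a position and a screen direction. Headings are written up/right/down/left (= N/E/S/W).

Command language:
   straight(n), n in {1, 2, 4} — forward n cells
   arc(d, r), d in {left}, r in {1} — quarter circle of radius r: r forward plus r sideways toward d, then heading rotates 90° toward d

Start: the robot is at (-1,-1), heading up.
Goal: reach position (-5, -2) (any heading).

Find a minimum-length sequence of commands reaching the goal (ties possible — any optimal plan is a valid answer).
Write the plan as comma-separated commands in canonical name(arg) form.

t0: at (-1,-1), heading up
[1] after arc(left, 1): at (-2,0), heading left
[2] after straight(2): at (-4,0), heading left
[3] after arc(left, 1): at (-5,-1), heading down
[4] after straight(1): at (-5,-2), heading down
no 3-step plan works, so 4 is optimal.

arc(left, 1), straight(2), arc(left, 1), straight(1)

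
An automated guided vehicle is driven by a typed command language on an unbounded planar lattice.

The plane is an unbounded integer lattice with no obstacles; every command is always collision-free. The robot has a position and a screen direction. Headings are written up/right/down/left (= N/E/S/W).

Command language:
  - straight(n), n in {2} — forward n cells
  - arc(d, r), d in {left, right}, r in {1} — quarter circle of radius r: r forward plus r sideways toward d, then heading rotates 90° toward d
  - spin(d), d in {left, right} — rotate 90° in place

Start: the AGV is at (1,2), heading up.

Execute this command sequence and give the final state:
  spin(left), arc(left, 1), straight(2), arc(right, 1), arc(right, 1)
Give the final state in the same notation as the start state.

initial: at (1,2), heading up
step 1 (spin(left)): at (1,2), heading left
step 2 (arc(left, 1)): at (0,1), heading down
step 3 (straight(2)): at (0,-1), heading down
step 4 (arc(right, 1)): at (-1,-2), heading left
step 5 (arc(right, 1)): at (-2,-1), heading up

at (-2,-1), heading up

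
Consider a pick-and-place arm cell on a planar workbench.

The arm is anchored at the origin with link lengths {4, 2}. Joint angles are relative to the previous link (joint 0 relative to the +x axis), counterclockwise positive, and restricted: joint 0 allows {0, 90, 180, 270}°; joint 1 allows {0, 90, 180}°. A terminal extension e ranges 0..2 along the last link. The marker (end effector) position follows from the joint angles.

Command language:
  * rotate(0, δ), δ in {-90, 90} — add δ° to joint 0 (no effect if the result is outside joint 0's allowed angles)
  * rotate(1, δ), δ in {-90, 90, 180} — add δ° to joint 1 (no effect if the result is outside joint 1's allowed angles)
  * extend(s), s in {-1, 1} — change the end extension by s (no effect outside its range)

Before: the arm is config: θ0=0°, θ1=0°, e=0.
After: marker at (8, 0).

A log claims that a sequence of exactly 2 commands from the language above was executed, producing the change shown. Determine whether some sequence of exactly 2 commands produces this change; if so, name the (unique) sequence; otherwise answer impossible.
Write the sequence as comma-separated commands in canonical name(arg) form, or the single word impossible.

extend(1), extend(1)

initial: config: θ0=0°, θ1=0°, e=0
t=1 extend(1) ⇒ config: θ0=0°, θ1=0°, e=1
t=2 extend(1) ⇒ config: θ0=0°, θ1=0°, e=2
no rival 2-sequence matches.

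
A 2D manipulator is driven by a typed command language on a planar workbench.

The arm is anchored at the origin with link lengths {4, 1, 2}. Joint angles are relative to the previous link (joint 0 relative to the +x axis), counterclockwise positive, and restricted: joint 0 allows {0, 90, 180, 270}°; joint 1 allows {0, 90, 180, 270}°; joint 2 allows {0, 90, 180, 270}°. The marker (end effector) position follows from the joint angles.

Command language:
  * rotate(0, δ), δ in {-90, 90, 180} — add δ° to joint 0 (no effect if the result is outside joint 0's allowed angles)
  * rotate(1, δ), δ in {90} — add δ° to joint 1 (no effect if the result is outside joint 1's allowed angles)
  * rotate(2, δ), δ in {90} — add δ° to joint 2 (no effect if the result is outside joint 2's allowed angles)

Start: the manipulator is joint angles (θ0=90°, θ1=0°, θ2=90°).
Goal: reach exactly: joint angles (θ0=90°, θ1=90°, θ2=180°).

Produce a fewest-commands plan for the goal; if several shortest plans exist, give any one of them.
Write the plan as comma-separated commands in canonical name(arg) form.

initial: joint angles (θ0=90°, θ1=0°, θ2=90°)
[1] after rotate(2, 90): joint angles (θ0=90°, θ1=0°, θ2=180°)
[2] after rotate(1, 90): joint angles (θ0=90°, θ1=90°, θ2=180°)
minimal: 2 command(s), checked below 2.

rotate(2, 90), rotate(1, 90)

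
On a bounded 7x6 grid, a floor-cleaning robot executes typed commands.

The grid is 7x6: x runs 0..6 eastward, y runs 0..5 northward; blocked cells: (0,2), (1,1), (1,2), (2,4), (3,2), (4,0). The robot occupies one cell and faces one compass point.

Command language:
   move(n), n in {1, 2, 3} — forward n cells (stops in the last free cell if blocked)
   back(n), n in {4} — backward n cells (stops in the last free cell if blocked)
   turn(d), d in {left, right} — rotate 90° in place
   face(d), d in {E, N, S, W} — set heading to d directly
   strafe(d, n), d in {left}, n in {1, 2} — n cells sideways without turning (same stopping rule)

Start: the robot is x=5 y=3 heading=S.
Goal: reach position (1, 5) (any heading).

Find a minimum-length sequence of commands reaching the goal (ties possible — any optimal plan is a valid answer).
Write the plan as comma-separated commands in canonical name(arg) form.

back(4), turn(left), back(4)

initial: x=5 y=3 heading=S
t=1 back(4) ⇒ x=5 y=5 heading=S
t=2 turn(left) ⇒ x=5 y=5 heading=E
t=3 back(4) ⇒ x=1 y=5 heading=E
no 2-step plan works, so 3 is optimal.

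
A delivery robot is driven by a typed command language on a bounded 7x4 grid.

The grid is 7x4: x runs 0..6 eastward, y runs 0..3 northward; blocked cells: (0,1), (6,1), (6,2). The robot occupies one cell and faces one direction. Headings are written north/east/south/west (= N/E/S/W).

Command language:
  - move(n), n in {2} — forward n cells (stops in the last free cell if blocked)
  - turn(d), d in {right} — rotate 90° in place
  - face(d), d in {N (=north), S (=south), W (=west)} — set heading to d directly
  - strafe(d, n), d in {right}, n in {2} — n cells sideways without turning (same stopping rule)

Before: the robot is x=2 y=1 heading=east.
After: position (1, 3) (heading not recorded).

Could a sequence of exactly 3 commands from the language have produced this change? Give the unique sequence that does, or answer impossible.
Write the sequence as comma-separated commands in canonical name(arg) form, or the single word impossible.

face(W), move(2), strafe(right, 2)

key: move(2) is stopped early by the blocked cell at (0,1)
begin: x=2 y=1 heading=east
[1] after face(W): x=2 y=1 heading=west
[2] after move(2): x=1 y=1 heading=west
[3] after strafe(right, 2): x=1 y=3 heading=west
uniquely the one of 216 3-step routes that fits.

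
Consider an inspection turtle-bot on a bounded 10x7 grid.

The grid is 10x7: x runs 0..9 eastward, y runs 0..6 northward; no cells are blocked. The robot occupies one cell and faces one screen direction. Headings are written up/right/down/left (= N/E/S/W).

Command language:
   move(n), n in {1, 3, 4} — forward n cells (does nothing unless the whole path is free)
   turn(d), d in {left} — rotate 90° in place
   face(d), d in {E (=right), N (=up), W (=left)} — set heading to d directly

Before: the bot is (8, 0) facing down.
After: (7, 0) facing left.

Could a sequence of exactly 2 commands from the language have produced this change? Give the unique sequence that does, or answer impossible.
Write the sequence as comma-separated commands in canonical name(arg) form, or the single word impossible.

key: running move(1) before face(W) would end elsewhere — order is forced
begin: (8, 0) facing down
step 1 (face(W)): (8, 0) facing left
step 2 (move(1)): (7, 0) facing left
no rival 2-sequence matches.

face(W), move(1)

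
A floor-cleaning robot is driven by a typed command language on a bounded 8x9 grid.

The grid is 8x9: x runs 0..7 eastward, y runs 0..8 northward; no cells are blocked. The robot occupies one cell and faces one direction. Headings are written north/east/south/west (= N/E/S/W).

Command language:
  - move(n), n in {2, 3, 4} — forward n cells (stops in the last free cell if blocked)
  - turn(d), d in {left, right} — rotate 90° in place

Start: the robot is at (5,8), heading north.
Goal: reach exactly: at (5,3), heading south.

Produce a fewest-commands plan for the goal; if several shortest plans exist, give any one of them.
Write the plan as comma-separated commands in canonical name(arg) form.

turn(left), turn(left), move(3), move(2)

t0: at (5,8), heading north
step 1 (turn(left)): at (5,8), heading west
step 2 (turn(left)): at (5,8), heading south
step 3 (move(3)): at (5,5), heading south
step 4 (move(2)): at (5,3), heading south
minimal: 4 command(s), checked below 4.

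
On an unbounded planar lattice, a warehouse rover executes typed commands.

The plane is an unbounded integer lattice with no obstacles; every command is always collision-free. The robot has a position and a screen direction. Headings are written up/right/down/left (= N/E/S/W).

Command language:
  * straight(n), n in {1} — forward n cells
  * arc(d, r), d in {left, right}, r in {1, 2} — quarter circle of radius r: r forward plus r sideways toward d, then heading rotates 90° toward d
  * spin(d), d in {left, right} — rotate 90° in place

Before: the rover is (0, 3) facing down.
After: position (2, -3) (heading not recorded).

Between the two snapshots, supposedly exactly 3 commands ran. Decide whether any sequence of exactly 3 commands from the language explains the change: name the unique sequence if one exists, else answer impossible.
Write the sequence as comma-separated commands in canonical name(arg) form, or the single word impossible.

arc(left, 2), arc(right, 2), arc(right, 2)

key: order matters: swapping arc(left, 2) and arc(right, 2) lands elsewhere
t0: (0, 3) facing down
1. arc(left, 2) → (2, 1) facing right
2. arc(right, 2) → (4, -1) facing down
3. arc(right, 2) → (2, -3) facing left
no other 3-command option fits: unique.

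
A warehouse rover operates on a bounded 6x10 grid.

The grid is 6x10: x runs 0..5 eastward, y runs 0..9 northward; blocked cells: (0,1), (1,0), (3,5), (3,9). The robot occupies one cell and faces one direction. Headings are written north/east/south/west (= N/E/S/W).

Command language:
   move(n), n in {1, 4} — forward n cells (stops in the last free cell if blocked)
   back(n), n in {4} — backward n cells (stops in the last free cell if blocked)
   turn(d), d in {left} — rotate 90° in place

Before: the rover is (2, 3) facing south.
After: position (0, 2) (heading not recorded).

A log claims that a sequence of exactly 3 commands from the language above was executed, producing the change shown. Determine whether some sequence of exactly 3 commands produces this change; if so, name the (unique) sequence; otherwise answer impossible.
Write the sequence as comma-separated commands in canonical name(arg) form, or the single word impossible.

move(1), turn(left), back(4)

key: running back(4) before move(1) would end elsewhere — order is forced
initial: (2, 3) facing south
t=1 move(1) ⇒ (2, 2) facing south
t=2 turn(left) ⇒ (2, 2) facing east
t=3 back(4) ⇒ (0, 2) facing east
uniquely the one of 64 3-step routes that fits.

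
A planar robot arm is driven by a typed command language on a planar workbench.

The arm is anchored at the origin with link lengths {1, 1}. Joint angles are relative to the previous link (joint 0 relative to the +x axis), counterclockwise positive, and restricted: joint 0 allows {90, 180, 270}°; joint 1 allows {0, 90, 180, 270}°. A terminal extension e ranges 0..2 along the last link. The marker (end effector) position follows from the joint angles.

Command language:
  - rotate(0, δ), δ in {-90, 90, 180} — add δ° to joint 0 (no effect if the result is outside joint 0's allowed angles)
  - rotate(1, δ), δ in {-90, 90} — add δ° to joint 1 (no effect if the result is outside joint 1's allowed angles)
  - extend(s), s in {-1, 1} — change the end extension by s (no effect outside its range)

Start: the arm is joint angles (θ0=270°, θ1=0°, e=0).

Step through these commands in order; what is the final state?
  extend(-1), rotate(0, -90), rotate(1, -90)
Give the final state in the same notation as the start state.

joint angles (θ0=180°, θ1=270°, e=0)

t0: joint angles (θ0=270°, θ1=0°, e=0)
[1] after extend(-1): joint angles (θ0=270°, θ1=0°, e=0)
[2] after rotate(0, -90): joint angles (θ0=180°, θ1=0°, e=0)
[3] after rotate(1, -90): joint angles (θ0=180°, θ1=270°, e=0)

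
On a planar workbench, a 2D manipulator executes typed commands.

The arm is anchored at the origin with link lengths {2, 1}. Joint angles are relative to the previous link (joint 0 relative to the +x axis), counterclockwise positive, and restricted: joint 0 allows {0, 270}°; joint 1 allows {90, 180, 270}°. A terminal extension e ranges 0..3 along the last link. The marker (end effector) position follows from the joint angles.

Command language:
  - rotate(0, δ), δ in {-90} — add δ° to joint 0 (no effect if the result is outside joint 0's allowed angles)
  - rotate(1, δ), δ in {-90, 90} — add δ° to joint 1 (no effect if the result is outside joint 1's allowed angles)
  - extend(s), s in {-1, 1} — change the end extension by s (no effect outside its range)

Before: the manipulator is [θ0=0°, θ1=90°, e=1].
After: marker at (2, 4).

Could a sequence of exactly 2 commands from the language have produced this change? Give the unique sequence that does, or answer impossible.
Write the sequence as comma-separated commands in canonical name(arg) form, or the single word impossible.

extend(1), extend(1)

from: [θ0=0°, θ1=90°, e=1]
t=1 extend(1) ⇒ [θ0=0°, θ1=90°, e=2]
t=2 extend(1) ⇒ [θ0=0°, θ1=90°, e=3]
no other 2-command option fits: unique.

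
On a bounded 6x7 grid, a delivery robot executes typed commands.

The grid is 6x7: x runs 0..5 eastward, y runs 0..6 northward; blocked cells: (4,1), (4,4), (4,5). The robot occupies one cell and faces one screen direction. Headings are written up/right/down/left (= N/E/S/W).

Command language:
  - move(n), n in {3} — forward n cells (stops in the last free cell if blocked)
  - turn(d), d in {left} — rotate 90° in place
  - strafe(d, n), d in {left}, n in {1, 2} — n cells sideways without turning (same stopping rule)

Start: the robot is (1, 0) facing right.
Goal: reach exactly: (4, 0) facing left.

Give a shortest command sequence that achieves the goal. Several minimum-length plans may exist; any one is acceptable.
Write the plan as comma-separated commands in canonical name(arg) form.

move(3), turn(left), turn(left)

t0: (1, 0) facing right
1. move(3) → (4, 0) facing right
2. turn(left) → (4, 0) facing up
3. turn(left) → (4, 0) facing left
minimal: 3 command(s), checked below 3.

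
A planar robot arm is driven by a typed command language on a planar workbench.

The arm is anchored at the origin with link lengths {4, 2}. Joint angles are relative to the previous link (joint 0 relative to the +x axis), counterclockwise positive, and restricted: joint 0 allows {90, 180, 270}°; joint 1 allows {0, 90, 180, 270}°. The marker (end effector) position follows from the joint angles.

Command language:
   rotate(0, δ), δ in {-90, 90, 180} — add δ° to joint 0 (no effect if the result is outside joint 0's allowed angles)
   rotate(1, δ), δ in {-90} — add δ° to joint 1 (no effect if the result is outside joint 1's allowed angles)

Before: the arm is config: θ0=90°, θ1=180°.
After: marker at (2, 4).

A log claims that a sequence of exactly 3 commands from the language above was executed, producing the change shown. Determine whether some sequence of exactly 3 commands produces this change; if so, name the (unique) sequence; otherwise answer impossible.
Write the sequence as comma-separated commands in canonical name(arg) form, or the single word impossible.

start: config: θ0=90°, θ1=180°
1. rotate(1, -90) → config: θ0=90°, θ1=90°
2. rotate(1, -90) → config: θ0=90°, θ1=0°
3. rotate(1, -90) → config: θ0=90°, θ1=270°
uniquely the one of 64 3-step routes that fits.

rotate(1, -90), rotate(1, -90), rotate(1, -90)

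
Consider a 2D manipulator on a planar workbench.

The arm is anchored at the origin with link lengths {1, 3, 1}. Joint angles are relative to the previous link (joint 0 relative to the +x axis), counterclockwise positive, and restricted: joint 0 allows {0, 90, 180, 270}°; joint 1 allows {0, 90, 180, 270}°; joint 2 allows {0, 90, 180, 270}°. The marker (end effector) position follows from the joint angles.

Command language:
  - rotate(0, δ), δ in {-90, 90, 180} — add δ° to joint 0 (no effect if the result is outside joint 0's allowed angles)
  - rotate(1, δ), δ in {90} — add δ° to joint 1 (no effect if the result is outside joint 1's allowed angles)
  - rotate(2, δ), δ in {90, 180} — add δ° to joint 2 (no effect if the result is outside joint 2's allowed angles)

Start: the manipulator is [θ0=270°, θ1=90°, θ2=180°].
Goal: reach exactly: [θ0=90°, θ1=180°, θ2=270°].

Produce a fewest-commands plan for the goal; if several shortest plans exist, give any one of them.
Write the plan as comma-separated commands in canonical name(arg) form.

initial: [θ0=270°, θ1=90°, θ2=180°]
1. rotate(2, 90) → [θ0=270°, θ1=90°, θ2=270°]
2. rotate(0, 180) → [θ0=90°, θ1=90°, θ2=270°]
3. rotate(1, 90) → [θ0=90°, θ1=180°, θ2=270°]
minimal: 3 command(s), checked below 3.

rotate(2, 90), rotate(0, 180), rotate(1, 90)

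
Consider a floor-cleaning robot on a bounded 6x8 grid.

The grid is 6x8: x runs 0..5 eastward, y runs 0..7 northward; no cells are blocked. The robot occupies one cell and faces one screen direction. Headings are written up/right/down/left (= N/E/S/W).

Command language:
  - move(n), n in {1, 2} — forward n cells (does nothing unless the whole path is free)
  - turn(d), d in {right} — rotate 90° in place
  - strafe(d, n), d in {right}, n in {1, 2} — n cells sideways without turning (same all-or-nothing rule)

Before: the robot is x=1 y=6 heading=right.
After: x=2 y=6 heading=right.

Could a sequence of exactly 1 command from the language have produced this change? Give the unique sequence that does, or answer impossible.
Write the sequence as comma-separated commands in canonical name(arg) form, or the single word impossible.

move(1)

key: still facing E — the one step turns nothing
t0: x=1 y=6 heading=right
step 1 (move(1)): x=2 y=6 heading=right
all 5 alternatives checked — unique.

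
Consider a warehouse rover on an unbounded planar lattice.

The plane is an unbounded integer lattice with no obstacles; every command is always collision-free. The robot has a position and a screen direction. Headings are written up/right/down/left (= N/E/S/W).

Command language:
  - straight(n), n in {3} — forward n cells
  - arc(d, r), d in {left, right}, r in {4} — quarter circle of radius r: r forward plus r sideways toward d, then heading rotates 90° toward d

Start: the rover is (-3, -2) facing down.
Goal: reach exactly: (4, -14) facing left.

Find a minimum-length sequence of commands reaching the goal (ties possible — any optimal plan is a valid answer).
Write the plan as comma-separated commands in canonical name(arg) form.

arc(left, 4), straight(3), arc(right, 4), arc(right, 4)

start: (-3, -2) facing down
t=1 arc(left, 4) ⇒ (1, -6) facing right
t=2 straight(3) ⇒ (4, -6) facing right
t=3 arc(right, 4) ⇒ (8, -10) facing down
t=4 arc(right, 4) ⇒ (4, -14) facing left
shorter routes all fall short; 4 is best.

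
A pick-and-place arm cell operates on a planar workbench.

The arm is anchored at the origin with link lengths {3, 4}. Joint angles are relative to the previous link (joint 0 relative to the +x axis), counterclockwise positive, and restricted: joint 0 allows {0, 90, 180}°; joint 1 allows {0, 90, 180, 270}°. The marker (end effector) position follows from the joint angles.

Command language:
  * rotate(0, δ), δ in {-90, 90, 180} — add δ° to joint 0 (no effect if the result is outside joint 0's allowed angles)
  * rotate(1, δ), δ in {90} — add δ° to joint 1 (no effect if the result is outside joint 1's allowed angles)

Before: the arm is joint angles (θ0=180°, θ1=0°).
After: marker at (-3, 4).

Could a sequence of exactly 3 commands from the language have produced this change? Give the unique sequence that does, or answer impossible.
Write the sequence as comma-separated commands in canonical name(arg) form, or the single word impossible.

initial: joint angles (θ0=180°, θ1=0°)
t=1 rotate(1, 90) ⇒ joint angles (θ0=180°, θ1=90°)
t=2 rotate(1, 90) ⇒ joint angles (θ0=180°, θ1=180°)
t=3 rotate(1, 90) ⇒ joint angles (θ0=180°, θ1=270°)
all 64 alternatives checked — unique.

rotate(1, 90), rotate(1, 90), rotate(1, 90)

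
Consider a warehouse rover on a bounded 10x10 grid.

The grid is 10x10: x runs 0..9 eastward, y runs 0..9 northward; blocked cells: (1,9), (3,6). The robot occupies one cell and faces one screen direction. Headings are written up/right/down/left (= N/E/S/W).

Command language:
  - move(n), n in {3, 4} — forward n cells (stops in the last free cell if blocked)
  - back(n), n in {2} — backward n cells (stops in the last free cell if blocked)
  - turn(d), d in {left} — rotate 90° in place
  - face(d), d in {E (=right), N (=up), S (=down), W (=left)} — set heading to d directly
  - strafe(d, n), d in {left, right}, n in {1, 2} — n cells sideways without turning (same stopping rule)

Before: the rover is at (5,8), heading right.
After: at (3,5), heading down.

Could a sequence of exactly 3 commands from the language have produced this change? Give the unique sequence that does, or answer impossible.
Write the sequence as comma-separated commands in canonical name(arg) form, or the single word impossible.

face(S), move(3), strafe(right, 2)

key: running strafe(right, 2) before face(S) would end elsewhere — order is forced
initial: at (5,8), heading right
t=1 face(S) ⇒ at (5,8), heading down
t=2 move(3) ⇒ at (5,5), heading down
t=3 strafe(right, 2) ⇒ at (3,5), heading down
no rival 3-sequence matches.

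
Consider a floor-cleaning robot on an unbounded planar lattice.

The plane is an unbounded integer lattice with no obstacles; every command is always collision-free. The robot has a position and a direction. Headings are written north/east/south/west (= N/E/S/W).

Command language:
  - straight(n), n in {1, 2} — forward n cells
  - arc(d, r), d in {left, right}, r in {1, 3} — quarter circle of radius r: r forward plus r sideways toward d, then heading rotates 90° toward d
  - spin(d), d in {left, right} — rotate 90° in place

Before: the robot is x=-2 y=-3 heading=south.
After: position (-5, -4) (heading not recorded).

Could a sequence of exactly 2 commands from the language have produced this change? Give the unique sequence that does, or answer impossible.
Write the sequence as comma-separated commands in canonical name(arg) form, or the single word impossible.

key: order matters: swapping arc(right, 1) and straight(2) lands elsewhere
begin: x=-2 y=-3 heading=south
1. arc(right, 1) → x=-3 y=-4 heading=west
2. straight(2) → x=-5 y=-4 heading=west
no other 2-command option fits: unique.

arc(right, 1), straight(2)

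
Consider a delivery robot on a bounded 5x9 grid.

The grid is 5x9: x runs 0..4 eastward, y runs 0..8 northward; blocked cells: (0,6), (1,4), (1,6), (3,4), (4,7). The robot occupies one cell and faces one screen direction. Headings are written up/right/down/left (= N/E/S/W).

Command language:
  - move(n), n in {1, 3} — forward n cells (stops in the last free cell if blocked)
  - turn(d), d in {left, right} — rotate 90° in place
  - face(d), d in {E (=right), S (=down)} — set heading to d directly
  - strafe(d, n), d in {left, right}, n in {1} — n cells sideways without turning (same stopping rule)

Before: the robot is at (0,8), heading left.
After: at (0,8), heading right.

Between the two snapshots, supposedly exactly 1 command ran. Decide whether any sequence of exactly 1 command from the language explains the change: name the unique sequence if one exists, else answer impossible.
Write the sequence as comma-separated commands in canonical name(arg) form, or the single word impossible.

face(E)

key: (0,8) unchanged — the single command moves nothing
from: at (0,8), heading left
1. face(E) → at (0,8), heading right
no rival 1-sequence matches.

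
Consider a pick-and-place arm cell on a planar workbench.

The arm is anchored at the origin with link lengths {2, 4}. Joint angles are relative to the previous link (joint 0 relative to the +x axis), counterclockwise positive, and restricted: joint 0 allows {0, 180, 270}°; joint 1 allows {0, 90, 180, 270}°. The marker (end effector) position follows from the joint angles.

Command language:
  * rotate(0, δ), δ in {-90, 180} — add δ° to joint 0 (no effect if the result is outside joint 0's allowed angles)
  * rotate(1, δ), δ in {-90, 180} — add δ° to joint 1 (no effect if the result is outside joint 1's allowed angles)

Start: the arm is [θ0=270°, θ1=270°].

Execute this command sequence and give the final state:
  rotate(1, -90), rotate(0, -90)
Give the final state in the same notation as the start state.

[θ0=180°, θ1=180°]

start: [θ0=270°, θ1=270°]
1. rotate(1, -90) → [θ0=270°, θ1=180°]
2. rotate(0, -90) → [θ0=180°, θ1=180°]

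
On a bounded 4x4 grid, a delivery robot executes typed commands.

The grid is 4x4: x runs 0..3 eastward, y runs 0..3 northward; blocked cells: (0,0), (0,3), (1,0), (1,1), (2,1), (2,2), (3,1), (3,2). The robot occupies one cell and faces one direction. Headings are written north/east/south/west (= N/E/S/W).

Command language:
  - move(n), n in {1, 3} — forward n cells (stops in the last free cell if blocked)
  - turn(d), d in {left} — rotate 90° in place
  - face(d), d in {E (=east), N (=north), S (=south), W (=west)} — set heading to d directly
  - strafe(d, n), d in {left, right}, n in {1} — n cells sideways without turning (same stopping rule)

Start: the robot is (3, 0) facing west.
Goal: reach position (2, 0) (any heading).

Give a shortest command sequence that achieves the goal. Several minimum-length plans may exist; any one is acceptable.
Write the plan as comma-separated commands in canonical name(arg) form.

initial: (3, 0) facing west
[1] after move(3): (2, 0) facing west
minimal: 1 command(s), checked below 1.

move(3)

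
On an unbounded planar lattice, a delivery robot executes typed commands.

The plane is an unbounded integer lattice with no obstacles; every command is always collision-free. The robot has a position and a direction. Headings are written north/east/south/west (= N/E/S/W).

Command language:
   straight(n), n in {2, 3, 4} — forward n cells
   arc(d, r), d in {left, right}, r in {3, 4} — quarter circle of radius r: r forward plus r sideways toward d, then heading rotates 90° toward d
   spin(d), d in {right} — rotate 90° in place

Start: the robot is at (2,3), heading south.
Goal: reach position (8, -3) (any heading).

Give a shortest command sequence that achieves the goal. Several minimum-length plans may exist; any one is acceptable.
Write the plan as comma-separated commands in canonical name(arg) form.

arc(left, 3), arc(right, 3)

start: at (2,3), heading south
[1] after arc(left, 3): at (5,0), heading east
[2] after arc(right, 3): at (8,-3), heading south
shorter routes all fall short; 2 is best.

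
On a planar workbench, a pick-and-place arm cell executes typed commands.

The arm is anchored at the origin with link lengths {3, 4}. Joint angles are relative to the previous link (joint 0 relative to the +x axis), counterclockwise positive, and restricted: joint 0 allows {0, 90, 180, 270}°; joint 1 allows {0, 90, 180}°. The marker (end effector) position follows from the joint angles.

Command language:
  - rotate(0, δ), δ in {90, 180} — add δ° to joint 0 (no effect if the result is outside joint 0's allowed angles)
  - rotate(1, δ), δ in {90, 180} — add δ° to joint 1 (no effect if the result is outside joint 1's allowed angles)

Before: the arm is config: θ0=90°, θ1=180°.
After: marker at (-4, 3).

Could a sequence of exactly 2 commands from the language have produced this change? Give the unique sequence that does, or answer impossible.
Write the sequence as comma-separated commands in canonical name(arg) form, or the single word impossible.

rotate(1, 180), rotate(1, 90)

key: running rotate(1, 90) before rotate(1, 180) would end elsewhere — order is forced
t0: config: θ0=90°, θ1=180°
1. rotate(1, 180) → config: θ0=90°, θ1=0°
2. rotate(1, 90) → config: θ0=90°, θ1=90°
no rival 2-sequence matches.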